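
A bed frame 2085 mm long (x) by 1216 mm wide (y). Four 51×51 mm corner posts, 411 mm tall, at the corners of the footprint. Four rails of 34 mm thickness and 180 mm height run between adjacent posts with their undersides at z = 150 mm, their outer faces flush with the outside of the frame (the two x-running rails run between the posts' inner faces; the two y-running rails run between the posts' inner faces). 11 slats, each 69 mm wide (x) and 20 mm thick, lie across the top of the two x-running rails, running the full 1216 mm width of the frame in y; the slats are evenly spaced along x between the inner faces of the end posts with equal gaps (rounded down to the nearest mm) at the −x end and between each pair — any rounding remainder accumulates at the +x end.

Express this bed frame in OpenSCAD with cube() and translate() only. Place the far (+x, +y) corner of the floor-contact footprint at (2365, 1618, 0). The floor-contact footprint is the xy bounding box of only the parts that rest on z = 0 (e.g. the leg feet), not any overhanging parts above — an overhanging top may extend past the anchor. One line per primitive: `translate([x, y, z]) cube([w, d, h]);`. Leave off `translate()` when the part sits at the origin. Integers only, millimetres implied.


// slat z = rail_z + rail_h = 150 + 180 = 330
// slat gap = ⌊(1983 − 11·69) / 12⌋ = 102
translate([280, 402, 0]) cube([51, 51, 411]);
translate([280, 1567, 0]) cube([51, 51, 411]);
translate([2314, 402, 0]) cube([51, 51, 411]);
translate([2314, 1567, 0]) cube([51, 51, 411]);
translate([331, 402, 150]) cube([1983, 34, 180]);
translate([331, 1584, 150]) cube([1983, 34, 180]);
translate([280, 453, 150]) cube([34, 1114, 180]);
translate([2331, 453, 150]) cube([34, 1114, 180]);
translate([433, 402, 330]) cube([69, 1216, 20]);
translate([604, 402, 330]) cube([69, 1216, 20]);
translate([775, 402, 330]) cube([69, 1216, 20]);
translate([946, 402, 330]) cube([69, 1216, 20]);
translate([1117, 402, 330]) cube([69, 1216, 20]);
translate([1288, 402, 330]) cube([69, 1216, 20]);
translate([1459, 402, 330]) cube([69, 1216, 20]);
translate([1630, 402, 330]) cube([69, 1216, 20]);
translate([1801, 402, 330]) cube([69, 1216, 20]);
translate([1972, 402, 330]) cube([69, 1216, 20]);
translate([2143, 402, 330]) cube([69, 1216, 20]);


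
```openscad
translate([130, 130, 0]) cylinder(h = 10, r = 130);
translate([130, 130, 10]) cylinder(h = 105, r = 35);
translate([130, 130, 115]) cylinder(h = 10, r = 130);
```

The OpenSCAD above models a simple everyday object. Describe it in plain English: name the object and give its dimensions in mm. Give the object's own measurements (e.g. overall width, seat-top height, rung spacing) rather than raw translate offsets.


A spool: two coaxial disc flanges of radius 130 mm and thickness 10 mm, joined by a core cylinder of radius 35 mm and height 105 mm. The lower flange rests on z = 0 and the three cylinders share a vertical axis.


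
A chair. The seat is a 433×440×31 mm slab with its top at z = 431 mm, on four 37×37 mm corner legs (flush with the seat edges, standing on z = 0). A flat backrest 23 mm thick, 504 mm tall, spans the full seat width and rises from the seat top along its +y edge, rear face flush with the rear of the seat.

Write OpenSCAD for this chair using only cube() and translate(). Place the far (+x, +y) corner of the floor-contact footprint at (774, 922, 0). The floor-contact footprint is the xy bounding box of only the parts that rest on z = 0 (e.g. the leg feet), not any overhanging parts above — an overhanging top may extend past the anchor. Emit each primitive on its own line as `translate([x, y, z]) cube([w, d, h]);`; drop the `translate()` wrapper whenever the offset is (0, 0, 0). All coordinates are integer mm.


translate([341, 482, 400]) cube([433, 440, 31]);
translate([341, 482, 0]) cube([37, 37, 400]);
translate([737, 482, 0]) cube([37, 37, 400]);
translate([341, 885, 0]) cube([37, 37, 400]);
translate([737, 885, 0]) cube([37, 37, 400]);
translate([341, 899, 431]) cube([433, 23, 504]);


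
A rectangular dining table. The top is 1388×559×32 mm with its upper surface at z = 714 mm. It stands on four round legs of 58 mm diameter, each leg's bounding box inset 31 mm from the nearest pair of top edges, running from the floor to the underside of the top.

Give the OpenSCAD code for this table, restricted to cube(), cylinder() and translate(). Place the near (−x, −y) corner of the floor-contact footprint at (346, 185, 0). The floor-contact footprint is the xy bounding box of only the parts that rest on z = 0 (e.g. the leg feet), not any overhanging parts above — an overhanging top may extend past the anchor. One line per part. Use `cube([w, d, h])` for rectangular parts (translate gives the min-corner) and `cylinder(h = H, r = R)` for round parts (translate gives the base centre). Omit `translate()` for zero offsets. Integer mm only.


translate([315, 154, 682]) cube([1388, 559, 32]);
translate([375, 214, 0]) cylinder(h = 682, r = 29);
translate([1643, 214, 0]) cylinder(h = 682, r = 29);
translate([375, 653, 0]) cylinder(h = 682, r = 29);
translate([1643, 653, 0]) cylinder(h = 682, r = 29);


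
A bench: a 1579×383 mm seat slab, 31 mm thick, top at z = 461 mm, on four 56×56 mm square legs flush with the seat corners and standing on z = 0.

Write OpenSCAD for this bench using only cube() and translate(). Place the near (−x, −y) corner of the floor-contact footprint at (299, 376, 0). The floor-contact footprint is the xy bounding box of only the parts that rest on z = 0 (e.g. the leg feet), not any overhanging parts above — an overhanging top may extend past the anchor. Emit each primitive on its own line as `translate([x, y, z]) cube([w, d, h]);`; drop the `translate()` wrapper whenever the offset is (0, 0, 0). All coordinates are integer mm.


// leg_h = 461 − 31 = 430
translate([299, 376, 430]) cube([1579, 383, 31]);
translate([299, 376, 0]) cube([56, 56, 430]);
translate([299, 703, 0]) cube([56, 56, 430]);
translate([1822, 376, 0]) cube([56, 56, 430]);
translate([1822, 703, 0]) cube([56, 56, 430]);


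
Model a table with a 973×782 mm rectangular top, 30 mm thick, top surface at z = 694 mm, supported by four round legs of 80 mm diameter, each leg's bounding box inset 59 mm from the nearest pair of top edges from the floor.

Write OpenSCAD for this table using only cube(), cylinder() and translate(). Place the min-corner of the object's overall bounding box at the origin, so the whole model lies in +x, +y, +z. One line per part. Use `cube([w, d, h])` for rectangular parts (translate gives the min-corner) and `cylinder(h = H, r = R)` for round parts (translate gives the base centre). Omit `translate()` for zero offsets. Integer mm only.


translate([0, 0, 664]) cube([973, 782, 30]);
translate([99, 99, 0]) cylinder(h = 664, r = 40);
translate([874, 99, 0]) cylinder(h = 664, r = 40);
translate([99, 683, 0]) cylinder(h = 664, r = 40);
translate([874, 683, 0]) cylinder(h = 664, r = 40);


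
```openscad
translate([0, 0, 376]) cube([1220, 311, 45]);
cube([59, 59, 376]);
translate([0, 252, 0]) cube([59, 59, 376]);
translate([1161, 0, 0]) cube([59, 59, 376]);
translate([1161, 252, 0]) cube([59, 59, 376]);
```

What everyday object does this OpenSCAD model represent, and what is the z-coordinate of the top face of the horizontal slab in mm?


A bench. The seat-top height is 421 mm.

A long slab on four corner posts — a bench. The slab sits at z = 376 with thickness 45, so the top is 376 + 45 = 421 mm.


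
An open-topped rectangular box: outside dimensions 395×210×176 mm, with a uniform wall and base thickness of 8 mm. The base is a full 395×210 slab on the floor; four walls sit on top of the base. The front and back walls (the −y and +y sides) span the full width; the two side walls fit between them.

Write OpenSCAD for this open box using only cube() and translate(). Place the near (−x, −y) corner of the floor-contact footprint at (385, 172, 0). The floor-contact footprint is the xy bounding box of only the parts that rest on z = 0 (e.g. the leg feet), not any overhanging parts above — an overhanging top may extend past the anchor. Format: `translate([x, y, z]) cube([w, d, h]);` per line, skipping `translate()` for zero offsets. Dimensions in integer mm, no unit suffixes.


translate([385, 172, 0]) cube([395, 210, 8]);
translate([385, 172, 8]) cube([395, 8, 168]);
translate([385, 374, 8]) cube([395, 8, 168]);
translate([385, 180, 8]) cube([8, 194, 168]);
translate([772, 180, 8]) cube([8, 194, 168]);


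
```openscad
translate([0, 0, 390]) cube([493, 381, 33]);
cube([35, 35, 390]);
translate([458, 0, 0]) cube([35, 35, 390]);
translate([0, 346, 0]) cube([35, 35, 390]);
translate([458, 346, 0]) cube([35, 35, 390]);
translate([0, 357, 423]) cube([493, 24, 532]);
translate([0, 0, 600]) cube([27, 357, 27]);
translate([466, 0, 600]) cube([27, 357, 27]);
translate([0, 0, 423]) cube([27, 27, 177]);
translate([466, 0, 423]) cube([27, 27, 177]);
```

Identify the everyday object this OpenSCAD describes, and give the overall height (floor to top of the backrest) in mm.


A chair. The overall height is 955 mm.

A slab on four corner posts with a tall panel at the back — a chair. The seat slab sits at z = 390 with thickness 33, and the 532 mm backrest starts at the seat top, so the overall height is 390 + 33 + 532 = 955 mm.


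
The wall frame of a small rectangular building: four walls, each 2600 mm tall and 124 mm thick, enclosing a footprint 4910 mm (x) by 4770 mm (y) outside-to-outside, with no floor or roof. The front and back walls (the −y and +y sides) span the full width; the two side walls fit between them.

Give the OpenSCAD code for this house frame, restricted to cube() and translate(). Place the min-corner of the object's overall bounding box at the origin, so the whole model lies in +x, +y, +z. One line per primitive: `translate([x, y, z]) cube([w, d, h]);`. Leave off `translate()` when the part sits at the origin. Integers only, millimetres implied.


cube([4910, 124, 2600]);
translate([0, 4646, 0]) cube([4910, 124, 2600]);
translate([0, 124, 0]) cube([124, 4522, 2600]);
translate([4786, 124, 0]) cube([124, 4522, 2600]);


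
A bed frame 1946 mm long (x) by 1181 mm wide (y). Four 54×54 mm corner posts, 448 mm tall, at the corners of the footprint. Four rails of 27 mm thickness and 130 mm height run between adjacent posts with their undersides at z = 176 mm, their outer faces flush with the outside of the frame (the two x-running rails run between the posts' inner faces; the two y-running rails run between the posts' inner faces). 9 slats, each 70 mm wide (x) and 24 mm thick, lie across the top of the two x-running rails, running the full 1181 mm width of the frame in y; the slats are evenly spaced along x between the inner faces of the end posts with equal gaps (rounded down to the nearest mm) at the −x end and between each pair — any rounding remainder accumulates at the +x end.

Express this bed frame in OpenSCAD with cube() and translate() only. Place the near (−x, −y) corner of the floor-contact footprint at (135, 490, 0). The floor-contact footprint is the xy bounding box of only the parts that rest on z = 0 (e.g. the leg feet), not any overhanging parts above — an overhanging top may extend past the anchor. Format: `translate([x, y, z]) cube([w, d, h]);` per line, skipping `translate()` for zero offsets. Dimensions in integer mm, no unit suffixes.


translate([135, 490, 0]) cube([54, 54, 448]);
translate([135, 1617, 0]) cube([54, 54, 448]);
translate([2027, 490, 0]) cube([54, 54, 448]);
translate([2027, 1617, 0]) cube([54, 54, 448]);
translate([189, 490, 176]) cube([1838, 27, 130]);
translate([189, 1644, 176]) cube([1838, 27, 130]);
translate([135, 544, 176]) cube([27, 1073, 130]);
translate([2054, 544, 176]) cube([27, 1073, 130]);
translate([309, 490, 306]) cube([70, 1181, 24]);
translate([499, 490, 306]) cube([70, 1181, 24]);
translate([689, 490, 306]) cube([70, 1181, 24]);
translate([879, 490, 306]) cube([70, 1181, 24]);
translate([1069, 490, 306]) cube([70, 1181, 24]);
translate([1259, 490, 306]) cube([70, 1181, 24]);
translate([1449, 490, 306]) cube([70, 1181, 24]);
translate([1639, 490, 306]) cube([70, 1181, 24]);
translate([1829, 490, 306]) cube([70, 1181, 24]);


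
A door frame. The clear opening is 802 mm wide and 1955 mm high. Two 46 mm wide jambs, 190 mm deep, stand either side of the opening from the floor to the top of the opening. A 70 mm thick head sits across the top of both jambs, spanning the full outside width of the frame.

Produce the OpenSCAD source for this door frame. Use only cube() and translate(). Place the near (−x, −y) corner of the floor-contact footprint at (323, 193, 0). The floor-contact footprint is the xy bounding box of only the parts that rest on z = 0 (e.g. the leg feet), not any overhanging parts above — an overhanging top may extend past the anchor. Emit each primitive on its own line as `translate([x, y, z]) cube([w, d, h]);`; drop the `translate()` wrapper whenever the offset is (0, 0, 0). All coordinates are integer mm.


translate([323, 193, 0]) cube([46, 190, 1955]);
translate([1171, 193, 0]) cube([46, 190, 1955]);
translate([323, 193, 1955]) cube([894, 190, 70]);


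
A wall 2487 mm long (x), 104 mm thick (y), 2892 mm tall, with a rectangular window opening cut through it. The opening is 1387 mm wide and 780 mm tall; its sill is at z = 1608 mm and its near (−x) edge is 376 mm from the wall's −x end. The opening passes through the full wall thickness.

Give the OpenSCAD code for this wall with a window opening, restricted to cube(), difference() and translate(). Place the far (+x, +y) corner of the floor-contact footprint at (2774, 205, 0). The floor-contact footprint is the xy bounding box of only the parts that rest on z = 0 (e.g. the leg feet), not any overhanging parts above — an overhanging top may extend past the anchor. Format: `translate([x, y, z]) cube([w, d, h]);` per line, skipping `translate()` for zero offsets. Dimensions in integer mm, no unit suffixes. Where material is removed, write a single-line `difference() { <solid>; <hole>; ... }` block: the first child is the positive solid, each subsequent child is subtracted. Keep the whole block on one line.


difference() { translate([287, 101, 0]) cube([2487, 104, 2892]); translate([663, 101, 1608]) cube([1387, 104, 780]); }


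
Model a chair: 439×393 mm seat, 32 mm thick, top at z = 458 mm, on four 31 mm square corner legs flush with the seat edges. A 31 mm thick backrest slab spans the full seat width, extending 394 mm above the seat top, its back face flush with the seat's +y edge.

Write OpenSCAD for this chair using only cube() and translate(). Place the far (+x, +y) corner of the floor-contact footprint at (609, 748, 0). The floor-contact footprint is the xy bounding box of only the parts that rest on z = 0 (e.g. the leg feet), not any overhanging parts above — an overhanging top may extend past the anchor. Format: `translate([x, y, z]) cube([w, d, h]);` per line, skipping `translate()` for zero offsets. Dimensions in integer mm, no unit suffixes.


translate([170, 355, 426]) cube([439, 393, 32]);
translate([170, 355, 0]) cube([31, 31, 426]);
translate([578, 355, 0]) cube([31, 31, 426]);
translate([170, 717, 0]) cube([31, 31, 426]);
translate([578, 717, 0]) cube([31, 31, 426]);
translate([170, 717, 458]) cube([439, 31, 394]);


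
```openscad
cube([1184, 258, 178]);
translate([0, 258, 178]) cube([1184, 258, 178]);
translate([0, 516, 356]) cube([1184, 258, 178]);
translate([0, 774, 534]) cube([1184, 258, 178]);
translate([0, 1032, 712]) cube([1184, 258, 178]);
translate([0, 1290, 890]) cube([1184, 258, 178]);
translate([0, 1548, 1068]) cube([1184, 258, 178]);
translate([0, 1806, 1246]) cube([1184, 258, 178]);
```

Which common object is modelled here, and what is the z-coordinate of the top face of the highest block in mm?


A staircase. The total rise is 1424 mm.

8 identical blocks, each offset up and back from the previous — a staircase. Each step is 178 mm tall and there are 8 of them, so the total rise is 8 × 178 = 1424 mm.


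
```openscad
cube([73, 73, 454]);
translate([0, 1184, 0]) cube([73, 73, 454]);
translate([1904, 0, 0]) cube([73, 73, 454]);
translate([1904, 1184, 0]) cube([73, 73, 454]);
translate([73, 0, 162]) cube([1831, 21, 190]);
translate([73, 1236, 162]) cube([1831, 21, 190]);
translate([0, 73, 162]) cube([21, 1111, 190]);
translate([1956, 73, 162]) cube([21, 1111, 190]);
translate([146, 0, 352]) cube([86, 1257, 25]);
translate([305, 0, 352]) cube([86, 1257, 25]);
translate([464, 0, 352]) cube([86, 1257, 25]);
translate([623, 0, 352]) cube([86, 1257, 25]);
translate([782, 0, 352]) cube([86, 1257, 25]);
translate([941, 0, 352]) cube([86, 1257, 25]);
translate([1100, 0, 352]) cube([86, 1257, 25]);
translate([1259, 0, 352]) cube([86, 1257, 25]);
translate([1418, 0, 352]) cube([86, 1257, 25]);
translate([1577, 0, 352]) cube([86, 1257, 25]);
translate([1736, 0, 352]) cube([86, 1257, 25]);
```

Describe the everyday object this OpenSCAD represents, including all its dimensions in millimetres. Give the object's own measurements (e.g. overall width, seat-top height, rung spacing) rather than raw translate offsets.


A bed frame 1977 mm long (x) by 1257 mm wide (y). Four 73×73 mm corner posts, 454 mm tall, at the corners of the footprint. Four rails of 21 mm thickness and 190 mm height run between adjacent posts with their undersides at z = 162 mm, their outer faces flush with the outside of the frame (the two x-running rails run between the posts' inner faces; the two y-running rails run between the posts' inner faces). 11 slats, each 86 mm wide (x) and 25 mm thick, lie across the top of the two x-running rails, running the full 1257 mm width of the frame in y; along x they sit between the end posts with a 73 mm gap after the −x posts and between neighbouring slats, leaving 82 mm before the +x posts.


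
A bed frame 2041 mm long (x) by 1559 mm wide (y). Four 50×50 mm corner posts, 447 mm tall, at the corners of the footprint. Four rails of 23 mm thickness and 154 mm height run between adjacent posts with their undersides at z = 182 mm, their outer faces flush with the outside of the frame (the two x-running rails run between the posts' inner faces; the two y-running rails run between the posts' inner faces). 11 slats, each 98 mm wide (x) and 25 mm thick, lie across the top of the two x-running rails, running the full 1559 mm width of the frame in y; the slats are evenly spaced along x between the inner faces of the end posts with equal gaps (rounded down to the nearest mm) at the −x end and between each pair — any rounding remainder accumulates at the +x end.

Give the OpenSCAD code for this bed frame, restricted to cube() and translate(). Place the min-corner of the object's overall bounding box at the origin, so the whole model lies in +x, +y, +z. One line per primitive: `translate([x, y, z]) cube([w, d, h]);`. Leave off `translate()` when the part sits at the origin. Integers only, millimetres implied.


// slat z = rail_z + rail_h = 182 + 154 = 336
// slat gap = ⌊(1941 − 11·98) / 12⌋ = 71
cube([50, 50, 447]);
translate([0, 1509, 0]) cube([50, 50, 447]);
translate([1991, 0, 0]) cube([50, 50, 447]);
translate([1991, 1509, 0]) cube([50, 50, 447]);
translate([50, 0, 182]) cube([1941, 23, 154]);
translate([50, 1536, 182]) cube([1941, 23, 154]);
translate([0, 50, 182]) cube([23, 1459, 154]);
translate([2018, 50, 182]) cube([23, 1459, 154]);
translate([121, 0, 336]) cube([98, 1559, 25]);
translate([290, 0, 336]) cube([98, 1559, 25]);
translate([459, 0, 336]) cube([98, 1559, 25]);
translate([628, 0, 336]) cube([98, 1559, 25]);
translate([797, 0, 336]) cube([98, 1559, 25]);
translate([966, 0, 336]) cube([98, 1559, 25]);
translate([1135, 0, 336]) cube([98, 1559, 25]);
translate([1304, 0, 336]) cube([98, 1559, 25]);
translate([1473, 0, 336]) cube([98, 1559, 25]);
translate([1642, 0, 336]) cube([98, 1559, 25]);
translate([1811, 0, 336]) cube([98, 1559, 25]);


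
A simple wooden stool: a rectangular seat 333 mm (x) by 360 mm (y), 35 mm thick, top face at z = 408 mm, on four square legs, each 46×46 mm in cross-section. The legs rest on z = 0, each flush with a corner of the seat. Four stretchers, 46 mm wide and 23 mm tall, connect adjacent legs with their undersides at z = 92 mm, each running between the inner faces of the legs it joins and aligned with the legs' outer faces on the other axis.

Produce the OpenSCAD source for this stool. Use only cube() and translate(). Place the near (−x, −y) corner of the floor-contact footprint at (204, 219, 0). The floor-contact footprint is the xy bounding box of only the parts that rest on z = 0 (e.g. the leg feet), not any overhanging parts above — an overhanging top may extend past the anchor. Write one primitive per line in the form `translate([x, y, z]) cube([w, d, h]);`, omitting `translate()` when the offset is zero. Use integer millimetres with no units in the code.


translate([204, 219, 373]) cube([333, 360, 35]);
translate([204, 219, 0]) cube([46, 46, 373]);
translate([491, 219, 0]) cube([46, 46, 373]);
translate([204, 533, 0]) cube([46, 46, 373]);
translate([491, 533, 0]) cube([46, 46, 373]);
translate([250, 219, 92]) cube([241, 46, 23]);
translate([250, 533, 92]) cube([241, 46, 23]);
translate([204, 265, 92]) cube([46, 268, 23]);
translate([491, 265, 92]) cube([46, 268, 23]);


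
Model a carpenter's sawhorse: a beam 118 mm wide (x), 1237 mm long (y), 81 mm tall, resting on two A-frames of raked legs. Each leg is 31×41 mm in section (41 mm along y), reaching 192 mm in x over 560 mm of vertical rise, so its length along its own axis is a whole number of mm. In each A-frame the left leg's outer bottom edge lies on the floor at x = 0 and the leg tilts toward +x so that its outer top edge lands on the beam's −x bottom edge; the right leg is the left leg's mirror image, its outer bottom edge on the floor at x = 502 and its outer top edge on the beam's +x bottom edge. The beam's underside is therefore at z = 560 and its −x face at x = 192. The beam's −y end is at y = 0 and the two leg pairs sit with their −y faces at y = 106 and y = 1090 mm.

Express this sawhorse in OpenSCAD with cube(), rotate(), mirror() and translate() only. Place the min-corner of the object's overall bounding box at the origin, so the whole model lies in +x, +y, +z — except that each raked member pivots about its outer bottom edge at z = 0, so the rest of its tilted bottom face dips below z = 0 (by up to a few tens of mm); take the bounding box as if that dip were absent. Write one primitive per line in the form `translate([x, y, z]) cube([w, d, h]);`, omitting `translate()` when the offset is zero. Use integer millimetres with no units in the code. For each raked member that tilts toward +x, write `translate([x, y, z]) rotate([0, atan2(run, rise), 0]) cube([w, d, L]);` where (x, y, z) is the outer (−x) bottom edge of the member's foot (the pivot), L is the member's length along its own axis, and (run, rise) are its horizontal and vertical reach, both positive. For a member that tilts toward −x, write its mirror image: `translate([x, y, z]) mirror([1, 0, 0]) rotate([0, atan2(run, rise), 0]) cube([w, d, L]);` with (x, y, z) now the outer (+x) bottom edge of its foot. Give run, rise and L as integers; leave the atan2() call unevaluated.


// leg length = √(192² + 560²) = 592
// right-leg outer foot x = 2·192 + 118 = 502
// beam min-corner = (192, 0, 560)
translate([192, 0, 560]) cube([118, 1237, 81]);
translate([0, 106, 0]) rotate([0, atan2(192, 560), 0]) cube([31, 41, 592]);
translate([502, 106, 0]) mirror([1, 0, 0]) rotate([0, atan2(192, 560), 0]) cube([31, 41, 592]);
translate([0, 1090, 0]) rotate([0, atan2(192, 560), 0]) cube([31, 41, 592]);
translate([502, 1090, 0]) mirror([1, 0, 0]) rotate([0, atan2(192, 560), 0]) cube([31, 41, 592]);


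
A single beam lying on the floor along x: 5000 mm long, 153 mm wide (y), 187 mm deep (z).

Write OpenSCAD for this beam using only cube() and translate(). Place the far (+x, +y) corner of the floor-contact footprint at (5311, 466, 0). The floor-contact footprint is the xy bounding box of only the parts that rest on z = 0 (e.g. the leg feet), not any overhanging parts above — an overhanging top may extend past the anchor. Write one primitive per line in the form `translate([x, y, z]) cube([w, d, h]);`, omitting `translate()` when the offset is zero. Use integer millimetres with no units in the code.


translate([311, 313, 0]) cube([5000, 153, 187]);


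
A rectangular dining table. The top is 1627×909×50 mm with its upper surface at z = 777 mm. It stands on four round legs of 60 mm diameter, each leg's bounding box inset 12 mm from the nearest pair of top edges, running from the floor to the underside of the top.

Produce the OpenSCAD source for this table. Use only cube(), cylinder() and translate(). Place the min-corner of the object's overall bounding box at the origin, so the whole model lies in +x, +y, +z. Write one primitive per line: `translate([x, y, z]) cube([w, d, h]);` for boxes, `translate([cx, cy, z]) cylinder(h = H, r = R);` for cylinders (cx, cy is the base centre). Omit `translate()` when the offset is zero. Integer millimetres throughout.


translate([0, 0, 727]) cube([1627, 909, 50]);
translate([42, 42, 0]) cylinder(h = 727, r = 30);
translate([1585, 42, 0]) cylinder(h = 727, r = 30);
translate([42, 867, 0]) cylinder(h = 727, r = 30);
translate([1585, 867, 0]) cylinder(h = 727, r = 30);


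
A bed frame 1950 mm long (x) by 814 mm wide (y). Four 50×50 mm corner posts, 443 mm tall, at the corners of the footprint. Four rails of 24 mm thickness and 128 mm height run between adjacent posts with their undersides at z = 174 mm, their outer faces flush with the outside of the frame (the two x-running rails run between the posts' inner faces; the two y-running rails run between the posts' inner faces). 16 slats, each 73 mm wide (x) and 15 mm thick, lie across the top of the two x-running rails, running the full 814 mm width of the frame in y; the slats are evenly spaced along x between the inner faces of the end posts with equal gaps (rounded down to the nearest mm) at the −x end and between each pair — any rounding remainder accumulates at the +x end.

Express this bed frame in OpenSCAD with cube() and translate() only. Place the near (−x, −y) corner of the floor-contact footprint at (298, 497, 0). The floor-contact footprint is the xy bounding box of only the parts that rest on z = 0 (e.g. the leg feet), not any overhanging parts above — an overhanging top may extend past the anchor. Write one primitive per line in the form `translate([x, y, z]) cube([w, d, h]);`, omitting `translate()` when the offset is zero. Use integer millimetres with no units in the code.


translate([298, 497, 0]) cube([50, 50, 443]);
translate([298, 1261, 0]) cube([50, 50, 443]);
translate([2198, 497, 0]) cube([50, 50, 443]);
translate([2198, 1261, 0]) cube([50, 50, 443]);
translate([348, 497, 174]) cube([1850, 24, 128]);
translate([348, 1287, 174]) cube([1850, 24, 128]);
translate([298, 547, 174]) cube([24, 714, 128]);
translate([2224, 547, 174]) cube([24, 714, 128]);
translate([388, 497, 302]) cube([73, 814, 15]);
translate([501, 497, 302]) cube([73, 814, 15]);
translate([614, 497, 302]) cube([73, 814, 15]);
translate([727, 497, 302]) cube([73, 814, 15]);
translate([840, 497, 302]) cube([73, 814, 15]);
translate([953, 497, 302]) cube([73, 814, 15]);
translate([1066, 497, 302]) cube([73, 814, 15]);
translate([1179, 497, 302]) cube([73, 814, 15]);
translate([1292, 497, 302]) cube([73, 814, 15]);
translate([1405, 497, 302]) cube([73, 814, 15]);
translate([1518, 497, 302]) cube([73, 814, 15]);
translate([1631, 497, 302]) cube([73, 814, 15]);
translate([1744, 497, 302]) cube([73, 814, 15]);
translate([1857, 497, 302]) cube([73, 814, 15]);
translate([1970, 497, 302]) cube([73, 814, 15]);
translate([2083, 497, 302]) cube([73, 814, 15]);


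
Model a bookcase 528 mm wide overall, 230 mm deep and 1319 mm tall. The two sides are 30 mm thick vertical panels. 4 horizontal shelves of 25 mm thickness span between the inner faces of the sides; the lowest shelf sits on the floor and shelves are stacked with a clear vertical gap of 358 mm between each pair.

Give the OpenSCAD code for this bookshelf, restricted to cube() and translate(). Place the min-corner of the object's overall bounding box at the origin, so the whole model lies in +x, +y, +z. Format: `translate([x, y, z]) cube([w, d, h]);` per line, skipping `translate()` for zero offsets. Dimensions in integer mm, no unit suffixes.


cube([30, 230, 1319]);
translate([498, 0, 0]) cube([30, 230, 1319]);
translate([30, 0, 0]) cube([468, 230, 25]);
translate([30, 0, 383]) cube([468, 230, 25]);
translate([30, 0, 766]) cube([468, 230, 25]);
translate([30, 0, 1149]) cube([468, 230, 25]);


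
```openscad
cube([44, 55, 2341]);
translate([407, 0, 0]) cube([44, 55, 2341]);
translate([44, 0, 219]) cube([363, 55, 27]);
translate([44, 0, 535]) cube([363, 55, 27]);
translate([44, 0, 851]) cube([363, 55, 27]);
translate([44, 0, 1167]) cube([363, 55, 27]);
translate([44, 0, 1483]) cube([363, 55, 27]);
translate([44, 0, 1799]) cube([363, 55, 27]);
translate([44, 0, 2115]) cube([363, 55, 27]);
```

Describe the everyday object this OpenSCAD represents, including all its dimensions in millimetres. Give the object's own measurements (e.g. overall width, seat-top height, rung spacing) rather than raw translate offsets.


A straight ladder. Two 44×55 mm vertical rails, 2341 mm tall, stand 451 mm apart (outside-to-outside) with their front faces coplanar on the −y side. 7 rungs, each 55 mm deep and 27 mm tall, span between the inner faces of the rails, front faces flush with the rails. The lowest rung's underside is at z = 219 mm and rungs are spaced 316 mm apart (underside to underside).


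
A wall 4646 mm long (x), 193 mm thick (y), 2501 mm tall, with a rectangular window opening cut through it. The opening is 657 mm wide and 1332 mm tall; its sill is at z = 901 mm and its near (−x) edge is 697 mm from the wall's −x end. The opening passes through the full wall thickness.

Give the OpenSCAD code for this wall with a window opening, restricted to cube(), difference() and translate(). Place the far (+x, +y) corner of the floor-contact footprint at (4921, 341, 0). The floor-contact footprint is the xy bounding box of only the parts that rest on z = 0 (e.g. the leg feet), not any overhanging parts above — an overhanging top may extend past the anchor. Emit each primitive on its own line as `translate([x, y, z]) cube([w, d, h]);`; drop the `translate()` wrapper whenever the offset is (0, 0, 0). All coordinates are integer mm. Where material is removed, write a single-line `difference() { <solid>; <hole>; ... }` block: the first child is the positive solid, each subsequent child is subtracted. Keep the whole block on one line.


difference() { translate([275, 148, 0]) cube([4646, 193, 2501]); translate([972, 148, 901]) cube([657, 193, 1332]); }


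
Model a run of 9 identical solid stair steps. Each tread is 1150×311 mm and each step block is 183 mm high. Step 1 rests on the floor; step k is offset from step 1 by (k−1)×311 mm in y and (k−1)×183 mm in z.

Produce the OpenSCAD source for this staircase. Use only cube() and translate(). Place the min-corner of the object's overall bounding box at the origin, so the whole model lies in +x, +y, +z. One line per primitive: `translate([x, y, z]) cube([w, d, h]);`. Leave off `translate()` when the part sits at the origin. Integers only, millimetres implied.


cube([1150, 311, 183]);
translate([0, 311, 183]) cube([1150, 311, 183]);
translate([0, 622, 366]) cube([1150, 311, 183]);
translate([0, 933, 549]) cube([1150, 311, 183]);
translate([0, 1244, 732]) cube([1150, 311, 183]);
translate([0, 1555, 915]) cube([1150, 311, 183]);
translate([0, 1866, 1098]) cube([1150, 311, 183]);
translate([0, 2177, 1281]) cube([1150, 311, 183]);
translate([0, 2488, 1464]) cube([1150, 311, 183]);


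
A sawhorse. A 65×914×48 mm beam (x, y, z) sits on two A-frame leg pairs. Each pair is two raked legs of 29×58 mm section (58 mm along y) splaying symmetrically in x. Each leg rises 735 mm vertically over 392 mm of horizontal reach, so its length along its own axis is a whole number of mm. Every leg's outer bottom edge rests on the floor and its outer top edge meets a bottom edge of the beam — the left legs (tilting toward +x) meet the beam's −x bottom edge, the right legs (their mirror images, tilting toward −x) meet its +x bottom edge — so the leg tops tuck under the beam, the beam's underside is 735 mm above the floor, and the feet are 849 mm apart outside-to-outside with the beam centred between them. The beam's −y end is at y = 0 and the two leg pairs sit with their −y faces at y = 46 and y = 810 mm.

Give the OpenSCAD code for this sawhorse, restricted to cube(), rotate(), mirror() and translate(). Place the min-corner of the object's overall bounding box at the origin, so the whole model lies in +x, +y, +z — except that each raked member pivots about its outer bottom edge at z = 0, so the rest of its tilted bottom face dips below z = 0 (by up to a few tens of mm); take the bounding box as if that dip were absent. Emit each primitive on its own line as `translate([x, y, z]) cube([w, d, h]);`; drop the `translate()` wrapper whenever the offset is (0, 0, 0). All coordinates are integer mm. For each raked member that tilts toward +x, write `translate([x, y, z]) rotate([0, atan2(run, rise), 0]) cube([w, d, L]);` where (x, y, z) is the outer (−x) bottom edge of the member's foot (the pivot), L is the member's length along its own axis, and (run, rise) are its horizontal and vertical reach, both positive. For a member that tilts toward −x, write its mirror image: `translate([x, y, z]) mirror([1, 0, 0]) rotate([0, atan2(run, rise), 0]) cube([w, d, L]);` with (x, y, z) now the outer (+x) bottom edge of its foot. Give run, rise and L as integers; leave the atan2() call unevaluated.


translate([392, 0, 735]) cube([65, 914, 48]);
translate([0, 46, 0]) rotate([0, atan2(392, 735), 0]) cube([29, 58, 833]);
translate([849, 46, 0]) mirror([1, 0, 0]) rotate([0, atan2(392, 735), 0]) cube([29, 58, 833]);
translate([0, 810, 0]) rotate([0, atan2(392, 735), 0]) cube([29, 58, 833]);
translate([849, 810, 0]) mirror([1, 0, 0]) rotate([0, atan2(392, 735), 0]) cube([29, 58, 833]);


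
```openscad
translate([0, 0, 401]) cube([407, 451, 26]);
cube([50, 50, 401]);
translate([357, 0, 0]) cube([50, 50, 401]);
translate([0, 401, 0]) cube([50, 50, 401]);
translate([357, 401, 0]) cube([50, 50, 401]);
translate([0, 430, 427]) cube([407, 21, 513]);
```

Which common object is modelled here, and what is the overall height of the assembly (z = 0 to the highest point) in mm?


A chair. The overall height is 940 mm.

A slab on four corner posts with a tall panel at the back — a chair. The seat slab sits at z = 401 with thickness 26, and the 513 mm backrest starts at the seat top, so the overall height is 401 + 26 + 513 = 940 mm.


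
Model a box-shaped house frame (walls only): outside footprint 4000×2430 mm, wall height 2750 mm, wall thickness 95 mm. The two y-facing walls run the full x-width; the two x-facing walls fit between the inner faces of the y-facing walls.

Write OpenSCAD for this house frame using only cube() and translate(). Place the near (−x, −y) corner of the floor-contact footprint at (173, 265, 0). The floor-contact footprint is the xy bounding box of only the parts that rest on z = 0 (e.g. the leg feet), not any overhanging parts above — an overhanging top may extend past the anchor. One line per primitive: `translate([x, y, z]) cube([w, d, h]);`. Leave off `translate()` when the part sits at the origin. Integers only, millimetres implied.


translate([173, 265, 0]) cube([4000, 95, 2750]);
translate([173, 2600, 0]) cube([4000, 95, 2750]);
translate([173, 360, 0]) cube([95, 2240, 2750]);
translate([4078, 360, 0]) cube([95, 2240, 2750]);


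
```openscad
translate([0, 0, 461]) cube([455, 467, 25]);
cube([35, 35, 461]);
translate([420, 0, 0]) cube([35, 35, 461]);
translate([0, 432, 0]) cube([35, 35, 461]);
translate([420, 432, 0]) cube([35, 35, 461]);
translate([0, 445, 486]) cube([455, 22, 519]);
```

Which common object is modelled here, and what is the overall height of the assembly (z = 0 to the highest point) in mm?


A chair. The overall height is 1005 mm.

A slab on four corner posts with a tall panel at the back — a chair. The seat slab sits at z = 461 with thickness 25, and the 519 mm backrest starts at the seat top, so the overall height is 461 + 25 + 519 = 1005 mm.


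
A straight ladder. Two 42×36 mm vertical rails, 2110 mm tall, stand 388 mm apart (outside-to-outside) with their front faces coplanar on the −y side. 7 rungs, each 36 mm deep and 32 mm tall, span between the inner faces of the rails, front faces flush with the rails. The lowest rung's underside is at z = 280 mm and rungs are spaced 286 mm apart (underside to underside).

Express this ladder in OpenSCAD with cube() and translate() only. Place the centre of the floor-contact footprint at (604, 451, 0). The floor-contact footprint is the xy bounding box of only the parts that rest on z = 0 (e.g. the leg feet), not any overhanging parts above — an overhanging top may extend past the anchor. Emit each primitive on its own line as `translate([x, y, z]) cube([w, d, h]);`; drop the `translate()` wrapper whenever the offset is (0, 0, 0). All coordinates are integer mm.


translate([410, 433, 0]) cube([42, 36, 2110]);
translate([756, 433, 0]) cube([42, 36, 2110]);
translate([452, 433, 280]) cube([304, 36, 32]);
translate([452, 433, 566]) cube([304, 36, 32]);
translate([452, 433, 852]) cube([304, 36, 32]);
translate([452, 433, 1138]) cube([304, 36, 32]);
translate([452, 433, 1424]) cube([304, 36, 32]);
translate([452, 433, 1710]) cube([304, 36, 32]);
translate([452, 433, 1996]) cube([304, 36, 32]);


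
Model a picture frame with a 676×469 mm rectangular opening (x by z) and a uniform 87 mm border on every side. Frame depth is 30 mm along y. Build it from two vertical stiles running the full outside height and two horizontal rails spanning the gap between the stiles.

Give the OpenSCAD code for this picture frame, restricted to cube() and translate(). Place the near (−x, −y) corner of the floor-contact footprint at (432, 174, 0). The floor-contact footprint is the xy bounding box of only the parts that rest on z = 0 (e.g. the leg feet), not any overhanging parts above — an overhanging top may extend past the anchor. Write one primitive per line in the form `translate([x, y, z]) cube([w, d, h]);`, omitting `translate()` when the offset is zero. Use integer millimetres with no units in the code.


translate([432, 174, 0]) cube([87, 30, 643]);
translate([1195, 174, 0]) cube([87, 30, 643]);
translate([519, 174, 0]) cube([676, 30, 87]);
translate([519, 174, 556]) cube([676, 30, 87]);


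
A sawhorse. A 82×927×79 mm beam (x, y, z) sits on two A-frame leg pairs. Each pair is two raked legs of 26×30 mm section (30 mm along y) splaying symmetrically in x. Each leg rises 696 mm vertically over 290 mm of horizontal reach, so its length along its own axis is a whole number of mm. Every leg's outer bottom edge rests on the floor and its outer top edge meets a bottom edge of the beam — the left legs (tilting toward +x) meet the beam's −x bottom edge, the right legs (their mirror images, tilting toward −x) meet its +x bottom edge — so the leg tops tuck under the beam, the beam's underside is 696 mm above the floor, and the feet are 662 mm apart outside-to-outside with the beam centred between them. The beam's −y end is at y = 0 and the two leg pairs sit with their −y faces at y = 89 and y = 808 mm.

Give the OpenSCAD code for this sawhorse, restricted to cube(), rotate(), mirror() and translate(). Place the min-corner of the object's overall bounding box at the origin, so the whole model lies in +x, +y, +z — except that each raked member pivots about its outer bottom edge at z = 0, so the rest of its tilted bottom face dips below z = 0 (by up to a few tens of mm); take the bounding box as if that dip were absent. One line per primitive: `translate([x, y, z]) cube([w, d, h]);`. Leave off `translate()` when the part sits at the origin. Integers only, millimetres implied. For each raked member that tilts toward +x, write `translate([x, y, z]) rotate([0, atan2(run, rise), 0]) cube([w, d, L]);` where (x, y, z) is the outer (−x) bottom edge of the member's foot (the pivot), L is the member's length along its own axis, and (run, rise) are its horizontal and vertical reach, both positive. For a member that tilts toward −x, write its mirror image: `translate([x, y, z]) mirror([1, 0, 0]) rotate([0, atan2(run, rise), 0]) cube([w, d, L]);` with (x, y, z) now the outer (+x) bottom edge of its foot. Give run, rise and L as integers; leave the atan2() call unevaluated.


// leg length = √(290² + 696²) = 754
// right-leg outer foot x = 2·290 + 82 = 662
// beam min-corner = (290, 0, 696)
translate([290, 0, 696]) cube([82, 927, 79]);
translate([0, 89, 0]) rotate([0, atan2(290, 696), 0]) cube([26, 30, 754]);
translate([662, 89, 0]) mirror([1, 0, 0]) rotate([0, atan2(290, 696), 0]) cube([26, 30, 754]);
translate([0, 808, 0]) rotate([0, atan2(290, 696), 0]) cube([26, 30, 754]);
translate([662, 808, 0]) mirror([1, 0, 0]) rotate([0, atan2(290, 696), 0]) cube([26, 30, 754]);
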